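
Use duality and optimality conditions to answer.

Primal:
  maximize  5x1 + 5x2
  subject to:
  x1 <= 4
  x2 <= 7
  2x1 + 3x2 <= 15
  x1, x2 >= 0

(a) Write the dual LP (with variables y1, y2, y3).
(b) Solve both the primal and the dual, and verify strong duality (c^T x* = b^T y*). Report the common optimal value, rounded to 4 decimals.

The standard primal-dual pair for 'max c^T x s.t. A x <= b, x >= 0' is:
  Dual:  min b^T y  s.t.  A^T y >= c,  y >= 0.

So the dual LP is:
  minimize  4y1 + 7y2 + 15y3
  subject to:
    y1 + 2y3 >= 5
    y2 + 3y3 >= 5
    y1, y2, y3 >= 0

Solving the primal: x* = (4, 2.3333).
  primal value c^T x* = 31.6667.
Solving the dual: y* = (1.6667, 0, 1.6667).
  dual value b^T y* = 31.6667.
Strong duality: c^T x* = b^T y*. Confirmed.

31.6667


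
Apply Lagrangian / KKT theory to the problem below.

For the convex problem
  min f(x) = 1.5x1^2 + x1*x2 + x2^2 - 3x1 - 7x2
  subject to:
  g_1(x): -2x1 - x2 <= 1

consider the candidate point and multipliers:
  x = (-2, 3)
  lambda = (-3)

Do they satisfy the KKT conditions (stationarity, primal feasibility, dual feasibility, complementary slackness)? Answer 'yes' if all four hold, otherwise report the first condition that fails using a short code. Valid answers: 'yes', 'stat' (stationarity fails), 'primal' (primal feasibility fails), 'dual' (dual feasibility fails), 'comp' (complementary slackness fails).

Gradient of f: grad f(x) = Q x + c = (-6, -3)
Constraint values g_i(x) = a_i^T x - b_i:
  g_1((-2, 3)) = 0
Stationarity residual: grad f(x) + sum_i lambda_i a_i = (0, 0)
  -> stationarity OK
Primal feasibility (all g_i <= 0): OK
Dual feasibility (all lambda_i >= 0): FAILS
Complementary slackness (lambda_i * g_i(x) = 0 for all i): OK

Verdict: the first failing condition is dual_feasibility -> dual.

dual


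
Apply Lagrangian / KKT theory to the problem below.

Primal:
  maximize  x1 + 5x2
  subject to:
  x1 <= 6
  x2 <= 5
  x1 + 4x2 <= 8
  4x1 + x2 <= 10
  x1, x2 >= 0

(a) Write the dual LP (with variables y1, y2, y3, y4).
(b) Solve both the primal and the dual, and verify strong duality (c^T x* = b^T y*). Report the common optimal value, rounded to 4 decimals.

The standard primal-dual pair for 'max c^T x s.t. A x <= b, x >= 0' is:
  Dual:  min b^T y  s.t.  A^T y >= c,  y >= 0.

So the dual LP is:
  minimize  6y1 + 5y2 + 8y3 + 10y4
  subject to:
    y1 + y3 + 4y4 >= 1
    y2 + 4y3 + y4 >= 5
    y1, y2, y3, y4 >= 0

Solving the primal: x* = (0, 2).
  primal value c^T x* = 10.
Solving the dual: y* = (0, 0, 1.25, 0).
  dual value b^T y* = 10.
Strong duality: c^T x* = b^T y*. Confirmed.

10


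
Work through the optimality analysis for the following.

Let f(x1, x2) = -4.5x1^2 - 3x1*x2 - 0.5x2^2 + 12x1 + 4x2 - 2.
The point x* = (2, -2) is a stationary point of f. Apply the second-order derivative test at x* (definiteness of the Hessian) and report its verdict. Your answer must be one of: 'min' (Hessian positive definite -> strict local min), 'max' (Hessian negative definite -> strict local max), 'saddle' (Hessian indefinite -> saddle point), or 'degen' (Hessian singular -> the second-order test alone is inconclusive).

Compute the Hessian H = grad^2 f:
  H = [[-9, -3], [-3, -1]]
Verify stationarity: grad f(x*) = H x* + g = (0, 0).
Eigenvalues of H: -10, 0.
H has a zero eigenvalue (singular; negative semidefinite but not definite), so H is neither positive definite, negative definite, nor indefinite. The second-order test alone is inconclusive -> degen.
(Indeed, f is constant along the null direction of H through x*, so x* is not a strict local extremum.)

degen


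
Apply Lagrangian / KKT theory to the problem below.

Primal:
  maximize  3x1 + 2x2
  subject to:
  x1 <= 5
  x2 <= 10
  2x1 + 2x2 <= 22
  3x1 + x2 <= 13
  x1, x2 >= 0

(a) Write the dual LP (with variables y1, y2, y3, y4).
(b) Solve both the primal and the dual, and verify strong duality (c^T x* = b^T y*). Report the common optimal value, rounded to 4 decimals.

The standard primal-dual pair for 'max c^T x s.t. A x <= b, x >= 0' is:
  Dual:  min b^T y  s.t.  A^T y >= c,  y >= 0.

So the dual LP is:
  minimize  5y1 + 10y2 + 22y3 + 13y4
  subject to:
    y1 + 2y3 + 3y4 >= 3
    y2 + 2y3 + y4 >= 2
    y1, y2, y3, y4 >= 0

Solving the primal: x* = (1, 10).
  primal value c^T x* = 23.
Solving the dual: y* = (0, 1, 0, 1).
  dual value b^T y* = 23.
Strong duality: c^T x* = b^T y*. Confirmed.

23


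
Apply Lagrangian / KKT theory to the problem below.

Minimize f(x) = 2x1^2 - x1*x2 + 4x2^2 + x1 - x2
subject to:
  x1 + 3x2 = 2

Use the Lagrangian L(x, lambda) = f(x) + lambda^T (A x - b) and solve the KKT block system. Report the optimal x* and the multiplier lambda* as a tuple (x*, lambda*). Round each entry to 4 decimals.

Form the Lagrangian:
  L(x, lambda) = (1/2) x^T Q x + c^T x + lambda^T (A x - b)
Stationarity (grad_x L = 0): Q x + c + A^T lambda = 0.
Primal feasibility: A x = b.

This gives the KKT block system:
  [ Q   A^T ] [ x     ]   [-c ]
  [ A    0  ] [ lambda ] = [ b ]

Solving the linear system:
  x*      = (0.2, 0.6)
  lambda* = (-1.2)
  f(x*)   = 1

x* = (0.2, 0.6), lambda* = (-1.2)


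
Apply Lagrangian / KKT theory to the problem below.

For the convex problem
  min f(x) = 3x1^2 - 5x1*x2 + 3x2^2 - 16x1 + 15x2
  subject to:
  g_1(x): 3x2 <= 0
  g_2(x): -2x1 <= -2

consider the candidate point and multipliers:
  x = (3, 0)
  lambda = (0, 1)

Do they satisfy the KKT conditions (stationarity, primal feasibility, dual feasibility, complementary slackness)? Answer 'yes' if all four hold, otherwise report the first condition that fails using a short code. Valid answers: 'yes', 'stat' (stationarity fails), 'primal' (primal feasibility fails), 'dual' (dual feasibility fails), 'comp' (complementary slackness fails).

Gradient of f: grad f(x) = Q x + c = (2, 0)
Constraint values g_i(x) = a_i^T x - b_i:
  g_1((3, 0)) = 0
  g_2((3, 0)) = -4
Stationarity residual: grad f(x) + sum_i lambda_i a_i = (0, 0)
  -> stationarity OK
Primal feasibility (all g_i <= 0): OK
Dual feasibility (all lambda_i >= 0): OK
Complementary slackness (lambda_i * g_i(x) = 0 for all i): FAILS

Verdict: the first failing condition is complementary_slackness -> comp.

comp


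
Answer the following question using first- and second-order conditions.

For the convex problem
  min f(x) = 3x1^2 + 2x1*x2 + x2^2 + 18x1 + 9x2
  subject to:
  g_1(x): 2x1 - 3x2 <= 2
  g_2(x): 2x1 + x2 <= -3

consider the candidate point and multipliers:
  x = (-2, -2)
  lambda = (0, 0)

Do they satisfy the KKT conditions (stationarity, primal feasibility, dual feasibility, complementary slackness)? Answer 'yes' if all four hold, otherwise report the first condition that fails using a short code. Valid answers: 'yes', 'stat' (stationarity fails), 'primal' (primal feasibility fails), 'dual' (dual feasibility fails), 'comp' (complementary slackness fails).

Gradient of f: grad f(x) = Q x + c = (2, 1)
Constraint values g_i(x) = a_i^T x - b_i:
  g_1((-2, -2)) = 0
  g_2((-2, -2)) = -3
Stationarity residual: grad f(x) + sum_i lambda_i a_i = (2, 1)
  -> stationarity FAILS
Primal feasibility (all g_i <= 0): OK
Dual feasibility (all lambda_i >= 0): OK
Complementary slackness (lambda_i * g_i(x) = 0 for all i): OK

Verdict: the first failing condition is stationarity -> stat.

stat


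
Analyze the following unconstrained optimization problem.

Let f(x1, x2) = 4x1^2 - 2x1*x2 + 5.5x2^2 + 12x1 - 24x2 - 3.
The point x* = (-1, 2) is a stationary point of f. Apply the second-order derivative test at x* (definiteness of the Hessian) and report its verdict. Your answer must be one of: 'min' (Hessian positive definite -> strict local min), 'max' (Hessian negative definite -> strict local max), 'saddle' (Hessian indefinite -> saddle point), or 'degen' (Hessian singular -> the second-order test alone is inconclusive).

Compute the Hessian H = grad^2 f:
  H = [[8, -2], [-2, 11]]
Verify stationarity: grad f(x*) = H x* + g = (0, 0).
Eigenvalues of H: 7, 12.
Both eigenvalues > 0, so H is positive definite -> x* is a strict local min.

min


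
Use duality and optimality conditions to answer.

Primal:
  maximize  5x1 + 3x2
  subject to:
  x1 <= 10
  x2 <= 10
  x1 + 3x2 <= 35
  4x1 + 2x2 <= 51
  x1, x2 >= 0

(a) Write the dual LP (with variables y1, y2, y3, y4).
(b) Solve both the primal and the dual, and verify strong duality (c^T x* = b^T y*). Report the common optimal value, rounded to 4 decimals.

The standard primal-dual pair for 'max c^T x s.t. A x <= b, x >= 0' is:
  Dual:  min b^T y  s.t.  A^T y >= c,  y >= 0.

So the dual LP is:
  minimize  10y1 + 10y2 + 35y3 + 51y4
  subject to:
    y1 + y3 + 4y4 >= 5
    y2 + 3y3 + 2y4 >= 3
    y1, y2, y3, y4 >= 0

Solving the primal: x* = (8.3, 8.9).
  primal value c^T x* = 68.2.
Solving the dual: y* = (0, 0, 0.2, 1.2).
  dual value b^T y* = 68.2.
Strong duality: c^T x* = b^T y*. Confirmed.

68.2


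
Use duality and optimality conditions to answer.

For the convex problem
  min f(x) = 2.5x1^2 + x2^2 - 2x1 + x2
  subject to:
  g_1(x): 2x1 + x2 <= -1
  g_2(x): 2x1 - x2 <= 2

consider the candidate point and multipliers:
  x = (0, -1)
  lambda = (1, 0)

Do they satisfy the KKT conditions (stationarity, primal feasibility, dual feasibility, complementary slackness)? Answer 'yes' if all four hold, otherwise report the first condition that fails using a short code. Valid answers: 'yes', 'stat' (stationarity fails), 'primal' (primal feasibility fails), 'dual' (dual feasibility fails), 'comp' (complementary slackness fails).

Gradient of f: grad f(x) = Q x + c = (-2, -1)
Constraint values g_i(x) = a_i^T x - b_i:
  g_1((0, -1)) = 0
  g_2((0, -1)) = -1
Stationarity residual: grad f(x) + sum_i lambda_i a_i = (0, 0)
  -> stationarity OK
Primal feasibility (all g_i <= 0): OK
Dual feasibility (all lambda_i >= 0): OK
Complementary slackness (lambda_i * g_i(x) = 0 for all i): OK

Verdict: yes, KKT holds.

yes


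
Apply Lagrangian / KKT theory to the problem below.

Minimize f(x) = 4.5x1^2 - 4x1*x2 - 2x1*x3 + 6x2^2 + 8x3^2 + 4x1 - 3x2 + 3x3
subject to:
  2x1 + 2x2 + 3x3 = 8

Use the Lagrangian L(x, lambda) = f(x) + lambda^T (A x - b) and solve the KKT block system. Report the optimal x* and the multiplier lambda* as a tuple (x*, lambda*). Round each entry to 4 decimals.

Form the Lagrangian:
  L(x, lambda) = (1/2) x^T Q x + c^T x + lambda^T (A x - b)
Stationarity (grad_x L = 0): Q x + c + A^T lambda = 0.
Primal feasibility: A x = b.

This gives the KKT block system:
  [ Q   A^T ] [ x     ]   [-c ]
  [ A    0  ] [ lambda ] = [ b ]

Solving the linear system:
  x*      = (1.3526, 1.4355, 0.808)
  lambda* = (-4.4076)
  f(x*)   = 19.3943

x* = (1.3526, 1.4355, 0.808), lambda* = (-4.4076)


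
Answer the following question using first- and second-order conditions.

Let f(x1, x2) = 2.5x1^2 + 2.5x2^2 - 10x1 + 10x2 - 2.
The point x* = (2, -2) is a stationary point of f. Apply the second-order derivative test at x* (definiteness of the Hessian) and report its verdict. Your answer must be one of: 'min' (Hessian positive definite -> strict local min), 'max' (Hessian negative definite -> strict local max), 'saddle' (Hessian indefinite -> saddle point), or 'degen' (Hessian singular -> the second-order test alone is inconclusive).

Compute the Hessian H = grad^2 f:
  H = [[5, 0], [0, 5]]
Verify stationarity: grad f(x*) = H x* + g = (0, 0).
Eigenvalues of H: 5, 5.
Both eigenvalues > 0, so H is positive definite -> x* is a strict local min.

min


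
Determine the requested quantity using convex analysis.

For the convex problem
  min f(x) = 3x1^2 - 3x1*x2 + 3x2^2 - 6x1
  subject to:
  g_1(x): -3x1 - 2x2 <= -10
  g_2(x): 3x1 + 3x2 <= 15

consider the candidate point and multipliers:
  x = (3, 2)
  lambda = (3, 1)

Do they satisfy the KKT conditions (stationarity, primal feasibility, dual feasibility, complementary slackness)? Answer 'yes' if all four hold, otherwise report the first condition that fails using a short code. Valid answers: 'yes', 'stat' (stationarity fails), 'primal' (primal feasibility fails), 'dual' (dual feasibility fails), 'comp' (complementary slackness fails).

Gradient of f: grad f(x) = Q x + c = (6, 3)
Constraint values g_i(x) = a_i^T x - b_i:
  g_1((3, 2)) = -3
  g_2((3, 2)) = 0
Stationarity residual: grad f(x) + sum_i lambda_i a_i = (0, 0)
  -> stationarity OK
Primal feasibility (all g_i <= 0): OK
Dual feasibility (all lambda_i >= 0): OK
Complementary slackness (lambda_i * g_i(x) = 0 for all i): FAILS

Verdict: the first failing condition is complementary_slackness -> comp.

comp


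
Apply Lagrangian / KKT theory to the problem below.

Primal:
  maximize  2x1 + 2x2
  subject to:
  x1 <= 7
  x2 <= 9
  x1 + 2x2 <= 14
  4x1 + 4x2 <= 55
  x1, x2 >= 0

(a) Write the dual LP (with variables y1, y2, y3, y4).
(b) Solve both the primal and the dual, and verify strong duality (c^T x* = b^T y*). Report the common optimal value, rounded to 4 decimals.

The standard primal-dual pair for 'max c^T x s.t. A x <= b, x >= 0' is:
  Dual:  min b^T y  s.t.  A^T y >= c,  y >= 0.

So the dual LP is:
  minimize  7y1 + 9y2 + 14y3 + 55y4
  subject to:
    y1 + y3 + 4y4 >= 2
    y2 + 2y3 + 4y4 >= 2
    y1, y2, y3, y4 >= 0

Solving the primal: x* = (7, 3.5).
  primal value c^T x* = 21.
Solving the dual: y* = (1, 0, 1, 0).
  dual value b^T y* = 21.
Strong duality: c^T x* = b^T y*. Confirmed.

21


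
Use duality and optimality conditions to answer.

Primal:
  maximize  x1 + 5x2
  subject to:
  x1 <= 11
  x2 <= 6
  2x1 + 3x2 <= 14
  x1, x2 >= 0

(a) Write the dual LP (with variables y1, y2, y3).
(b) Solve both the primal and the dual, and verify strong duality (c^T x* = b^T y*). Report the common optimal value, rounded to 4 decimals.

The standard primal-dual pair for 'max c^T x s.t. A x <= b, x >= 0' is:
  Dual:  min b^T y  s.t.  A^T y >= c,  y >= 0.

So the dual LP is:
  minimize  11y1 + 6y2 + 14y3
  subject to:
    y1 + 2y3 >= 1
    y2 + 3y3 >= 5
    y1, y2, y3 >= 0

Solving the primal: x* = (0, 4.6667).
  primal value c^T x* = 23.3333.
Solving the dual: y* = (0, 0, 1.6667).
  dual value b^T y* = 23.3333.
Strong duality: c^T x* = b^T y*. Confirmed.

23.3333


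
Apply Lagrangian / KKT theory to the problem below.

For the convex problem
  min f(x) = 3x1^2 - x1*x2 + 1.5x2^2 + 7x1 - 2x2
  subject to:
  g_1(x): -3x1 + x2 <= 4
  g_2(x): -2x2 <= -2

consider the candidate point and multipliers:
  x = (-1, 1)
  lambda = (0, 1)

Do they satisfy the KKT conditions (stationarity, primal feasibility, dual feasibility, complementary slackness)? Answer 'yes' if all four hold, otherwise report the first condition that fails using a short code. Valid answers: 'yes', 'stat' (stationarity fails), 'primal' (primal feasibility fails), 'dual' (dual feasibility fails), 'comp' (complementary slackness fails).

Gradient of f: grad f(x) = Q x + c = (0, 2)
Constraint values g_i(x) = a_i^T x - b_i:
  g_1((-1, 1)) = 0
  g_2((-1, 1)) = 0
Stationarity residual: grad f(x) + sum_i lambda_i a_i = (0, 0)
  -> stationarity OK
Primal feasibility (all g_i <= 0): OK
Dual feasibility (all lambda_i >= 0): OK
Complementary slackness (lambda_i * g_i(x) = 0 for all i): OK

Verdict: yes, KKT holds.

yes


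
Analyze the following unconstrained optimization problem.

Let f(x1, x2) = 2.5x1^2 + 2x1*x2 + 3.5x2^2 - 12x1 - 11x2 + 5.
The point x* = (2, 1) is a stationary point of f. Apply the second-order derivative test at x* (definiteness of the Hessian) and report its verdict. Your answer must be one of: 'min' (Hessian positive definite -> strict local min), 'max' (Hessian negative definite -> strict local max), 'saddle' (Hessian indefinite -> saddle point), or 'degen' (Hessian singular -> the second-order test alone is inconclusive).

Compute the Hessian H = grad^2 f:
  H = [[5, 2], [2, 7]]
Verify stationarity: grad f(x*) = H x* + g = (0, 0).
Eigenvalues of H: 3.7639, 8.2361.
Both eigenvalues > 0, so H is positive definite -> x* is a strict local min.

min


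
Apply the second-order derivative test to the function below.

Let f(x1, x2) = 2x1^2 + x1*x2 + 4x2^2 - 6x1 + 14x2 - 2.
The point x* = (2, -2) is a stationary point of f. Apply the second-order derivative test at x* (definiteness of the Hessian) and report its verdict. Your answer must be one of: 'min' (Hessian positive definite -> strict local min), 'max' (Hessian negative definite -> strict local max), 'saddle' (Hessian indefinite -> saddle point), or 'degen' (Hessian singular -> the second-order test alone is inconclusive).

Compute the Hessian H = grad^2 f:
  H = [[4, 1], [1, 8]]
Verify stationarity: grad f(x*) = H x* + g = (0, 0).
Eigenvalues of H: 3.7639, 8.2361.
Both eigenvalues > 0, so H is positive definite -> x* is a strict local min.

min


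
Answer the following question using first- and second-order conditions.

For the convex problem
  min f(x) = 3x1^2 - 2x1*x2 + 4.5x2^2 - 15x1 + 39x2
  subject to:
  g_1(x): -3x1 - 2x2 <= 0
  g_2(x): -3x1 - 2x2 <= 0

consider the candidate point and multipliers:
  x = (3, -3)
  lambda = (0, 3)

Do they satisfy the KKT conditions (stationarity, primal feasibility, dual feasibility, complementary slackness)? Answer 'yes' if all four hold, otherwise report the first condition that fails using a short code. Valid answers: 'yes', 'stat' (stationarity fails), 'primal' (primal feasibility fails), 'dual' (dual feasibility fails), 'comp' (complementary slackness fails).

Gradient of f: grad f(x) = Q x + c = (9, 6)
Constraint values g_i(x) = a_i^T x - b_i:
  g_1((3, -3)) = -3
  g_2((3, -3)) = -3
Stationarity residual: grad f(x) + sum_i lambda_i a_i = (0, 0)
  -> stationarity OK
Primal feasibility (all g_i <= 0): OK
Dual feasibility (all lambda_i >= 0): OK
Complementary slackness (lambda_i * g_i(x) = 0 for all i): FAILS

Verdict: the first failing condition is complementary_slackness -> comp.

comp


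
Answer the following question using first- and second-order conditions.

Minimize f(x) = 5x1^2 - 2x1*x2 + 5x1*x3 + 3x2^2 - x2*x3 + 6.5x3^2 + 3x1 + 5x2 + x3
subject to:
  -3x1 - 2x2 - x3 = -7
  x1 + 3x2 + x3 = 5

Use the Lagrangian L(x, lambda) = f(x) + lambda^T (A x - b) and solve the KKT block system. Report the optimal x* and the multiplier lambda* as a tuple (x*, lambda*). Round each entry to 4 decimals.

Form the Lagrangian:
  L(x, lambda) = (1/2) x^T Q x + c^T x + lambda^T (A x - b)
Stationarity (grad_x L = 0): Q x + c + A^T lambda = 0.
Primal feasibility: A x = b.

This gives the KKT block system:
  [ Q   A^T ] [ x     ]   [-c ]
  [ A    0  ] [ lambda ] = [ b ]

Solving the linear system:
  x*      = (1.6039, 1.2077, -0.2271)
  lambda* = (5.314, 0.4541)
  f(x*)   = 22.7754

x* = (1.6039, 1.2077, -0.2271), lambda* = (5.314, 0.4541)


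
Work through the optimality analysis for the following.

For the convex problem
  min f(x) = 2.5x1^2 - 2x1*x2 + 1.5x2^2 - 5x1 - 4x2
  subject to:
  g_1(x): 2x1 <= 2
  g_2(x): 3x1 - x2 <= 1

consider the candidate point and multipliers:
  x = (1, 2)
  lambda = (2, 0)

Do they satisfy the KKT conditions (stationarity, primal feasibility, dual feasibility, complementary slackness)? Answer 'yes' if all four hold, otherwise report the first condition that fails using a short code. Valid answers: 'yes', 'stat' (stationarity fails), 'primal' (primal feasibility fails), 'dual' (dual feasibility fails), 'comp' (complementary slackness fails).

Gradient of f: grad f(x) = Q x + c = (-4, 0)
Constraint values g_i(x) = a_i^T x - b_i:
  g_1((1, 2)) = 0
  g_2((1, 2)) = 0
Stationarity residual: grad f(x) + sum_i lambda_i a_i = (0, 0)
  -> stationarity OK
Primal feasibility (all g_i <= 0): OK
Dual feasibility (all lambda_i >= 0): OK
Complementary slackness (lambda_i * g_i(x) = 0 for all i): OK

Verdict: yes, KKT holds.

yes


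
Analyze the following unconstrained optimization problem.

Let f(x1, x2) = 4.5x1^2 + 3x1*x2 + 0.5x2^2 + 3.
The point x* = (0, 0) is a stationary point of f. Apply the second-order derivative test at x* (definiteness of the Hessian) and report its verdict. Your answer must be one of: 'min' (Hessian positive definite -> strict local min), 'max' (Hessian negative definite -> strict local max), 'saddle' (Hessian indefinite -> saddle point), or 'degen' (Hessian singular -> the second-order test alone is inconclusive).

Compute the Hessian H = grad^2 f:
  H = [[9, 3], [3, 1]]
Verify stationarity: grad f(x*) = H x* + g = (0, 0).
Eigenvalues of H: 0, 10.
H has a zero eigenvalue (singular; positive semidefinite but not definite), so H is neither positive definite, negative definite, nor indefinite. The second-order test alone is inconclusive -> degen.
(Indeed, f is constant along the null direction of H through x*, so x* is not a strict local extremum.)

degen


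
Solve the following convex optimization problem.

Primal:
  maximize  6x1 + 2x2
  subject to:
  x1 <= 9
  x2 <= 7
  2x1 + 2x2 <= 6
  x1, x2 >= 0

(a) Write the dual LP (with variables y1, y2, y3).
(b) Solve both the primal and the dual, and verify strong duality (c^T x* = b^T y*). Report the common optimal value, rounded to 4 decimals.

The standard primal-dual pair for 'max c^T x s.t. A x <= b, x >= 0' is:
  Dual:  min b^T y  s.t.  A^T y >= c,  y >= 0.

So the dual LP is:
  minimize  9y1 + 7y2 + 6y3
  subject to:
    y1 + 2y3 >= 6
    y2 + 2y3 >= 2
    y1, y2, y3 >= 0

Solving the primal: x* = (3, 0).
  primal value c^T x* = 18.
Solving the dual: y* = (0, 0, 3).
  dual value b^T y* = 18.
Strong duality: c^T x* = b^T y*. Confirmed.

18


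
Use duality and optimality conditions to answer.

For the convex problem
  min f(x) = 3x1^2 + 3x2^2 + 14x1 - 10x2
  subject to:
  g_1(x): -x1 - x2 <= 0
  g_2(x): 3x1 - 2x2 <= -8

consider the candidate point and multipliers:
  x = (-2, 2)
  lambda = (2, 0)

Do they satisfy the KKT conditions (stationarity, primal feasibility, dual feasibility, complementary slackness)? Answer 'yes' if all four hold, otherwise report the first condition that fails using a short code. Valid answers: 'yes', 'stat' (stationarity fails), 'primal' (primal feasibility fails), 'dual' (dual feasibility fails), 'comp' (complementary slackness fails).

Gradient of f: grad f(x) = Q x + c = (2, 2)
Constraint values g_i(x) = a_i^T x - b_i:
  g_1((-2, 2)) = 0
  g_2((-2, 2)) = -2
Stationarity residual: grad f(x) + sum_i lambda_i a_i = (0, 0)
  -> stationarity OK
Primal feasibility (all g_i <= 0): OK
Dual feasibility (all lambda_i >= 0): OK
Complementary slackness (lambda_i * g_i(x) = 0 for all i): OK

Verdict: yes, KKT holds.

yes


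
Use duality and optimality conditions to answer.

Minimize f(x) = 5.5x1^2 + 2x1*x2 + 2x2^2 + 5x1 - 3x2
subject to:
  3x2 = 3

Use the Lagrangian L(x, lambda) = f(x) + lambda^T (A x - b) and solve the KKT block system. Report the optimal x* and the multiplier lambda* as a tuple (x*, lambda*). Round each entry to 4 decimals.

Form the Lagrangian:
  L(x, lambda) = (1/2) x^T Q x + c^T x + lambda^T (A x - b)
Stationarity (grad_x L = 0): Q x + c + A^T lambda = 0.
Primal feasibility: A x = b.

This gives the KKT block system:
  [ Q   A^T ] [ x     ]   [-c ]
  [ A    0  ] [ lambda ] = [ b ]

Solving the linear system:
  x*      = (-0.6364, 1)
  lambda* = (0.0909)
  f(x*)   = -3.2273

x* = (-0.6364, 1), lambda* = (0.0909)


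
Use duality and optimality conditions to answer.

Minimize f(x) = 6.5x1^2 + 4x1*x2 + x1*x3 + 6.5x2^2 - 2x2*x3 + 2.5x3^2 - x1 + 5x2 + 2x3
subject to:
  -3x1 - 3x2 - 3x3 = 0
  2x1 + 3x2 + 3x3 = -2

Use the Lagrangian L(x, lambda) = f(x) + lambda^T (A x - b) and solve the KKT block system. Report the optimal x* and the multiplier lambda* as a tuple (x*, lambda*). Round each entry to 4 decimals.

Form the Lagrangian:
  L(x, lambda) = (1/2) x^T Q x + c^T x + lambda^T (A x - b)
Stationarity (grad_x L = 0): Q x + c + A^T lambda = 0.
Primal feasibility: A x = b.

This gives the KKT block system:
  [ Q   A^T ] [ x     ]   [-c ]
  [ A    0  ] [ lambda ] = [ b ]

Solving the linear system:
  x*      = (2, -1.0455, -0.9545)
  lambda* = (18.9848, 18.5455)
  f(x*)   = 13.9773

x* = (2, -1.0455, -0.9545), lambda* = (18.9848, 18.5455)


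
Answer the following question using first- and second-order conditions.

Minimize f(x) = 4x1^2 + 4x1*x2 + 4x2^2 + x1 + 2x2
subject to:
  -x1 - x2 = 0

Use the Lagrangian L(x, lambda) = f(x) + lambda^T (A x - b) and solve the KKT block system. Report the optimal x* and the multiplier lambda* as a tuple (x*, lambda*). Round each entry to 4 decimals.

Form the Lagrangian:
  L(x, lambda) = (1/2) x^T Q x + c^T x + lambda^T (A x - b)
Stationarity (grad_x L = 0): Q x + c + A^T lambda = 0.
Primal feasibility: A x = b.

This gives the KKT block system:
  [ Q   A^T ] [ x     ]   [-c ]
  [ A    0  ] [ lambda ] = [ b ]

Solving the linear system:
  x*      = (0.125, -0.125)
  lambda* = (1.5)
  f(x*)   = -0.0625

x* = (0.125, -0.125), lambda* = (1.5)


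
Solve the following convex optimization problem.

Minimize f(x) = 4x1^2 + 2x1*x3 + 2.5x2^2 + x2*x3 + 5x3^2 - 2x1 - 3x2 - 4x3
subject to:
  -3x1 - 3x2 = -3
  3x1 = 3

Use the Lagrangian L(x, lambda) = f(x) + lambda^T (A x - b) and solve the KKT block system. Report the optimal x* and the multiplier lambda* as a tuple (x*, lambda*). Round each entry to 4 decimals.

Form the Lagrangian:
  L(x, lambda) = (1/2) x^T Q x + c^T x + lambda^T (A x - b)
Stationarity (grad_x L = 0): Q x + c + A^T lambda = 0.
Primal feasibility: A x = b.

This gives the KKT block system:
  [ Q   A^T ] [ x     ]   [-c ]
  [ A    0  ] [ lambda ] = [ b ]

Solving the linear system:
  x*      = (1, 0, 0.2)
  lambda* = (-0.9333, -3.0667)
  f(x*)   = 1.8

x* = (1, 0, 0.2), lambda* = (-0.9333, -3.0667)


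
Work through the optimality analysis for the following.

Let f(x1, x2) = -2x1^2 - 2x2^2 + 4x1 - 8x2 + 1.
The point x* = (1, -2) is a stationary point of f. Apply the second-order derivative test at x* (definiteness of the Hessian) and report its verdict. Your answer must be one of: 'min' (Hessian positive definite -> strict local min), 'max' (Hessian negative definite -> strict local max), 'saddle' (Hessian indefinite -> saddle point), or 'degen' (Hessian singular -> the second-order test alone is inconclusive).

Compute the Hessian H = grad^2 f:
  H = [[-4, 0], [0, -4]]
Verify stationarity: grad f(x*) = H x* + g = (0, 0).
Eigenvalues of H: -4, -4.
Both eigenvalues < 0, so H is negative definite -> x* is a strict local max.

max


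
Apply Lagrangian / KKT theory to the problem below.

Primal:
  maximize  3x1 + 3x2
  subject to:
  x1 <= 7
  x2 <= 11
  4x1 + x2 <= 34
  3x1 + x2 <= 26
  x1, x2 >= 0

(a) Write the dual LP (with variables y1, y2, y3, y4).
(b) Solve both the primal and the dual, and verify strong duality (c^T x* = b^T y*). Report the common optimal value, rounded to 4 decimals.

The standard primal-dual pair for 'max c^T x s.t. A x <= b, x >= 0' is:
  Dual:  min b^T y  s.t.  A^T y >= c,  y >= 0.

So the dual LP is:
  minimize  7y1 + 11y2 + 34y3 + 26y4
  subject to:
    y1 + 4y3 + 3y4 >= 3
    y2 + y3 + y4 >= 3
    y1, y2, y3, y4 >= 0

Solving the primal: x* = (5, 11).
  primal value c^T x* = 48.
Solving the dual: y* = (0, 2, 0, 1).
  dual value b^T y* = 48.
Strong duality: c^T x* = b^T y*. Confirmed.

48


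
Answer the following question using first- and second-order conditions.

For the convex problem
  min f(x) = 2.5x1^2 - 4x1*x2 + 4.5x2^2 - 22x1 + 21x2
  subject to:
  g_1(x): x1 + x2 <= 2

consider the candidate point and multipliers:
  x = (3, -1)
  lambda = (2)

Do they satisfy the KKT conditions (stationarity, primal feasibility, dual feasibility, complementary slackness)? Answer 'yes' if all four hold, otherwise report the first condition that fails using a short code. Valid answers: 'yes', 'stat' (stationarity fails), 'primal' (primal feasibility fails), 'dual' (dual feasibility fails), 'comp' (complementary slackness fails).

Gradient of f: grad f(x) = Q x + c = (-3, 0)
Constraint values g_i(x) = a_i^T x - b_i:
  g_1((3, -1)) = 0
Stationarity residual: grad f(x) + sum_i lambda_i a_i = (-1, 2)
  -> stationarity FAILS
Primal feasibility (all g_i <= 0): OK
Dual feasibility (all lambda_i >= 0): OK
Complementary slackness (lambda_i * g_i(x) = 0 for all i): OK

Verdict: the first failing condition is stationarity -> stat.

stat


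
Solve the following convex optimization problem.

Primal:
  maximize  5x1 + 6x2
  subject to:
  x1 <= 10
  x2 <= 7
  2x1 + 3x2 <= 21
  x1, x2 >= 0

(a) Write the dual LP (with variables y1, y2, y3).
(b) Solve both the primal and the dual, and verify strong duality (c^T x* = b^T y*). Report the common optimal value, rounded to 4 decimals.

The standard primal-dual pair for 'max c^T x s.t. A x <= b, x >= 0' is:
  Dual:  min b^T y  s.t.  A^T y >= c,  y >= 0.

So the dual LP is:
  minimize  10y1 + 7y2 + 21y3
  subject to:
    y1 + 2y3 >= 5
    y2 + 3y3 >= 6
    y1, y2, y3 >= 0

Solving the primal: x* = (10, 0.3333).
  primal value c^T x* = 52.
Solving the dual: y* = (1, 0, 2).
  dual value b^T y* = 52.
Strong duality: c^T x* = b^T y*. Confirmed.

52


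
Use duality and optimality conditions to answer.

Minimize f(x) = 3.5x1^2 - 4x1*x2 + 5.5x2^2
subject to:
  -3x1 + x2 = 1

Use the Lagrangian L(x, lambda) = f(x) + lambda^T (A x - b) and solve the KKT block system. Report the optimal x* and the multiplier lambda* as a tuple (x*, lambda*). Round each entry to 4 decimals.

Form the Lagrangian:
  L(x, lambda) = (1/2) x^T Q x + c^T x + lambda^T (A x - b)
Stationarity (grad_x L = 0): Q x + c + A^T lambda = 0.
Primal feasibility: A x = b.

This gives the KKT block system:
  [ Q   A^T ] [ x     ]   [-c ]
  [ A    0  ] [ lambda ] = [ b ]

Solving the linear system:
  x*      = (-0.3537, -0.061)
  lambda* = (-0.7439)
  f(x*)   = 0.372

x* = (-0.3537, -0.061), lambda* = (-0.7439)


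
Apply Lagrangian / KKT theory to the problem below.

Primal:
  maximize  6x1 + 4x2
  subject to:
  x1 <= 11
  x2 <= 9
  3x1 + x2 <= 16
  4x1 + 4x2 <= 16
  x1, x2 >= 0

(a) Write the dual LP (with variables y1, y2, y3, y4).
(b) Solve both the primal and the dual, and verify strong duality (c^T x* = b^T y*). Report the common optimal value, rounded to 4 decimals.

The standard primal-dual pair for 'max c^T x s.t. A x <= b, x >= 0' is:
  Dual:  min b^T y  s.t.  A^T y >= c,  y >= 0.

So the dual LP is:
  minimize  11y1 + 9y2 + 16y3 + 16y4
  subject to:
    y1 + 3y3 + 4y4 >= 6
    y2 + y3 + 4y4 >= 4
    y1, y2, y3, y4 >= 0

Solving the primal: x* = (4, 0).
  primal value c^T x* = 24.
Solving the dual: y* = (0, 0, 0, 1.5).
  dual value b^T y* = 24.
Strong duality: c^T x* = b^T y*. Confirmed.

24


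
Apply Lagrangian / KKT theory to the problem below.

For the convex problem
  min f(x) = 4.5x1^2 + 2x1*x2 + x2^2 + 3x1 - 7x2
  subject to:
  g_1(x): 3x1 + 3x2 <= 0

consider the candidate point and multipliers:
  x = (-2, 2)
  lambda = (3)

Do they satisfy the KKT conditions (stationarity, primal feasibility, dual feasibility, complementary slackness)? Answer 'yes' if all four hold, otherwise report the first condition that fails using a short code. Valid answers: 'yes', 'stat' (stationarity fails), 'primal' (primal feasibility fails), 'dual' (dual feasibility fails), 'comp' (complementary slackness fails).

Gradient of f: grad f(x) = Q x + c = (-11, -7)
Constraint values g_i(x) = a_i^T x - b_i:
  g_1((-2, 2)) = 0
Stationarity residual: grad f(x) + sum_i lambda_i a_i = (-2, 2)
  -> stationarity FAILS
Primal feasibility (all g_i <= 0): OK
Dual feasibility (all lambda_i >= 0): OK
Complementary slackness (lambda_i * g_i(x) = 0 for all i): OK

Verdict: the first failing condition is stationarity -> stat.

stat


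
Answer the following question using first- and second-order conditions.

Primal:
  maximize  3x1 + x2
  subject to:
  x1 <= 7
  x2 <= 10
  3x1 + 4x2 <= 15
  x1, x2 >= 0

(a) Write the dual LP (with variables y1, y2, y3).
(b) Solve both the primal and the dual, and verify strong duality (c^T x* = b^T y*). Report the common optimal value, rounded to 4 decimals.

The standard primal-dual pair for 'max c^T x s.t. A x <= b, x >= 0' is:
  Dual:  min b^T y  s.t.  A^T y >= c,  y >= 0.

So the dual LP is:
  minimize  7y1 + 10y2 + 15y3
  subject to:
    y1 + 3y3 >= 3
    y2 + 4y3 >= 1
    y1, y2, y3 >= 0

Solving the primal: x* = (5, 0).
  primal value c^T x* = 15.
Solving the dual: y* = (0, 0, 1).
  dual value b^T y* = 15.
Strong duality: c^T x* = b^T y*. Confirmed.

15


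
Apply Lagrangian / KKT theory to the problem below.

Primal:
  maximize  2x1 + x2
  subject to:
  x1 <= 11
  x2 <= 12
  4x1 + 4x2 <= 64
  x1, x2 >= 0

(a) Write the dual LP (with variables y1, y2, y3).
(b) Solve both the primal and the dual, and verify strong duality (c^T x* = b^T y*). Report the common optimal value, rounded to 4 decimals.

The standard primal-dual pair for 'max c^T x s.t. A x <= b, x >= 0' is:
  Dual:  min b^T y  s.t.  A^T y >= c,  y >= 0.

So the dual LP is:
  minimize  11y1 + 12y2 + 64y3
  subject to:
    y1 + 4y3 >= 2
    y2 + 4y3 >= 1
    y1, y2, y3 >= 0

Solving the primal: x* = (11, 5).
  primal value c^T x* = 27.
Solving the dual: y* = (1, 0, 0.25).
  dual value b^T y* = 27.
Strong duality: c^T x* = b^T y*. Confirmed.

27


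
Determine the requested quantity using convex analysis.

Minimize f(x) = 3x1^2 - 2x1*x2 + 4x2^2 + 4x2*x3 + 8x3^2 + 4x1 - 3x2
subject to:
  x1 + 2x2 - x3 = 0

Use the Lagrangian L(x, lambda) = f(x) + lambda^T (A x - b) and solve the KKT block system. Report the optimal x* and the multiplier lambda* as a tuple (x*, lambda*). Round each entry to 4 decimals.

Form the Lagrangian:
  L(x, lambda) = (1/2) x^T Q x + c^T x + lambda^T (A x - b)
Stationarity (grad_x L = 0): Q x + c + A^T lambda = 0.
Primal feasibility: A x = b.

This gives the KKT block system:
  [ Q   A^T ] [ x     ]   [-c ]
  [ A    0  ] [ lambda ] = [ b ]

Solving the linear system:
  x*      = (-0.5821, 0.259, -0.0641)
  lambda* = (0.0103)
  f(x*)   = -1.5526

x* = (-0.5821, 0.259, -0.0641), lambda* = (0.0103)


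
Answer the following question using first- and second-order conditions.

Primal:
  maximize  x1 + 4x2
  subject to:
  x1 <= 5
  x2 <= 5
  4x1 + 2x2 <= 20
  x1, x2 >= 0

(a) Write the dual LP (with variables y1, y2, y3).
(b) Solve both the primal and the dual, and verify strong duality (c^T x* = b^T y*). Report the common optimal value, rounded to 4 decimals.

The standard primal-dual pair for 'max c^T x s.t. A x <= b, x >= 0' is:
  Dual:  min b^T y  s.t.  A^T y >= c,  y >= 0.

So the dual LP is:
  minimize  5y1 + 5y2 + 20y3
  subject to:
    y1 + 4y3 >= 1
    y2 + 2y3 >= 4
    y1, y2, y3 >= 0

Solving the primal: x* = (2.5, 5).
  primal value c^T x* = 22.5.
Solving the dual: y* = (0, 3.5, 0.25).
  dual value b^T y* = 22.5.
Strong duality: c^T x* = b^T y*. Confirmed.

22.5


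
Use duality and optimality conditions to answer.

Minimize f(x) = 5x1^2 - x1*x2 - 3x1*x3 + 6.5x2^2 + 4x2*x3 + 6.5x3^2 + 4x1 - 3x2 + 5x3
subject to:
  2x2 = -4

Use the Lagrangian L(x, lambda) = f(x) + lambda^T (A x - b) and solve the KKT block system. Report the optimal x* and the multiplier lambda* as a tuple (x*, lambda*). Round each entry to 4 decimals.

Form the Lagrangian:
  L(x, lambda) = (1/2) x^T Q x + c^T x + lambda^T (A x - b)
Stationarity (grad_x L = 0): Q x + c + A^T lambda = 0.
Primal feasibility: A x = b.

This gives the KKT block system:
  [ Q   A^T ] [ x     ]   [-c ]
  [ A    0  ] [ lambda ] = [ b ]

Solving the linear system:
  x*      = (-0.5702, -2, 0.0992)
  lambda* = (14.0165)
  f(x*)   = 30.1405

x* = (-0.5702, -2, 0.0992), lambda* = (14.0165)


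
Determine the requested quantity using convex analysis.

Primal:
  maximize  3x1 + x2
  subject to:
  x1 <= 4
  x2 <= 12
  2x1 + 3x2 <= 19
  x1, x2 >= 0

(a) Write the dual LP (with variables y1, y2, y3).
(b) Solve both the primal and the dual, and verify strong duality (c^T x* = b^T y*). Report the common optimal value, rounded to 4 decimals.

The standard primal-dual pair for 'max c^T x s.t. A x <= b, x >= 0' is:
  Dual:  min b^T y  s.t.  A^T y >= c,  y >= 0.

So the dual LP is:
  minimize  4y1 + 12y2 + 19y3
  subject to:
    y1 + 2y3 >= 3
    y2 + 3y3 >= 1
    y1, y2, y3 >= 0

Solving the primal: x* = (4, 3.6667).
  primal value c^T x* = 15.6667.
Solving the dual: y* = (2.3333, 0, 0.3333).
  dual value b^T y* = 15.6667.
Strong duality: c^T x* = b^T y*. Confirmed.

15.6667


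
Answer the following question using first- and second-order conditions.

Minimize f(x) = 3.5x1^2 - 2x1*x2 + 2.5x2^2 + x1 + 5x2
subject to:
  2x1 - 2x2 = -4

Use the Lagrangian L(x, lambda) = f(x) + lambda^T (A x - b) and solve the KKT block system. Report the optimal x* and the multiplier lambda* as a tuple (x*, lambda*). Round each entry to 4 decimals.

Form the Lagrangian:
  L(x, lambda) = (1/2) x^T Q x + c^T x + lambda^T (A x - b)
Stationarity (grad_x L = 0): Q x + c + A^T lambda = 0.
Primal feasibility: A x = b.

This gives the KKT block system:
  [ Q   A^T ] [ x     ]   [-c ]
  [ A    0  ] [ lambda ] = [ b ]

Solving the linear system:
  x*      = (-1.5, 0.5)
  lambda* = (5.25)
  f(x*)   = 11

x* = (-1.5, 0.5), lambda* = (5.25)


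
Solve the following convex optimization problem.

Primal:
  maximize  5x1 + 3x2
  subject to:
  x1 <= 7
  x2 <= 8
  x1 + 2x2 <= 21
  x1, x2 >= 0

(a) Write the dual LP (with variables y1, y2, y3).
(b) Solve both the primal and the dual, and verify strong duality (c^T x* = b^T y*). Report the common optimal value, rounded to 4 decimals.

The standard primal-dual pair for 'max c^T x s.t. A x <= b, x >= 0' is:
  Dual:  min b^T y  s.t.  A^T y >= c,  y >= 0.

So the dual LP is:
  minimize  7y1 + 8y2 + 21y3
  subject to:
    y1 + y3 >= 5
    y2 + 2y3 >= 3
    y1, y2, y3 >= 0

Solving the primal: x* = (7, 7).
  primal value c^T x* = 56.
Solving the dual: y* = (3.5, 0, 1.5).
  dual value b^T y* = 56.
Strong duality: c^T x* = b^T y*. Confirmed.

56


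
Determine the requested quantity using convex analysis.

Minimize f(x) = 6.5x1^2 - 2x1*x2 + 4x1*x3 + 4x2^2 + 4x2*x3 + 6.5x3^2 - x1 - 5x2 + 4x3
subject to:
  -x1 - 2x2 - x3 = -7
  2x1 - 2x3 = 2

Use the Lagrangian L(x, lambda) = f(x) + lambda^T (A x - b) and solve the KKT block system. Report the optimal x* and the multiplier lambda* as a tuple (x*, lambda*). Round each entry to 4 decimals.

Form the Lagrangian:
  L(x, lambda) = (1/2) x^T Q x + c^T x + lambda^T (A x - b)
Stationarity (grad_x L = 0): Q x + c + A^T lambda = 0.
Primal feasibility: A x = b.

This gives the KKT block system:
  [ Q   A^T ] [ x     ]   [-c ]
  [ A    0  ] [ lambda ] = [ b ]

Solving the linear system:
  x*      = (0.7632, 3.2368, -0.2368)
  lambda* = (9.2105, 3.8553)
  f(x*)   = 19.4342

x* = (0.7632, 3.2368, -0.2368), lambda* = (9.2105, 3.8553)


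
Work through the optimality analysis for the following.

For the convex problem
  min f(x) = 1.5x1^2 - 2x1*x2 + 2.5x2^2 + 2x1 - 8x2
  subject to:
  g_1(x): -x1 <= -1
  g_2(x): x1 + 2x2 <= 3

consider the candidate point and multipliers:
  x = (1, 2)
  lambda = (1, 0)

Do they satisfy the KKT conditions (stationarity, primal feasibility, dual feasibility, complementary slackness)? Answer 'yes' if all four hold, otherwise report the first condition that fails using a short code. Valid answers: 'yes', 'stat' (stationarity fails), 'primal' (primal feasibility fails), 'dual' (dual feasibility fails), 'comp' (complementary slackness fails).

Gradient of f: grad f(x) = Q x + c = (1, 0)
Constraint values g_i(x) = a_i^T x - b_i:
  g_1((1, 2)) = 0
  g_2((1, 2)) = 2
Stationarity residual: grad f(x) + sum_i lambda_i a_i = (0, 0)
  -> stationarity OK
Primal feasibility (all g_i <= 0): FAILS
Dual feasibility (all lambda_i >= 0): OK
Complementary slackness (lambda_i * g_i(x) = 0 for all i): OK

Verdict: the first failing condition is primal_feasibility -> primal.

primal


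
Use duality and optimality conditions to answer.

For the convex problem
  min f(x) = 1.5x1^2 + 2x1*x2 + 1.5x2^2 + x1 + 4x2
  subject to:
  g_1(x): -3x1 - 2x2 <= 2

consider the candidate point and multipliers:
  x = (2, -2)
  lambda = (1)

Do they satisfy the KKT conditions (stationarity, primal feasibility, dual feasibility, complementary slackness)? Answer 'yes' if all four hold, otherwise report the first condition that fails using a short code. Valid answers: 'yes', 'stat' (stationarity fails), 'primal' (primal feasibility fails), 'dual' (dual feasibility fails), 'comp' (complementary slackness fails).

Gradient of f: grad f(x) = Q x + c = (3, 2)
Constraint values g_i(x) = a_i^T x - b_i:
  g_1((2, -2)) = -4
Stationarity residual: grad f(x) + sum_i lambda_i a_i = (0, 0)
  -> stationarity OK
Primal feasibility (all g_i <= 0): OK
Dual feasibility (all lambda_i >= 0): OK
Complementary slackness (lambda_i * g_i(x) = 0 for all i): FAILS

Verdict: the first failing condition is complementary_slackness -> comp.

comp
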